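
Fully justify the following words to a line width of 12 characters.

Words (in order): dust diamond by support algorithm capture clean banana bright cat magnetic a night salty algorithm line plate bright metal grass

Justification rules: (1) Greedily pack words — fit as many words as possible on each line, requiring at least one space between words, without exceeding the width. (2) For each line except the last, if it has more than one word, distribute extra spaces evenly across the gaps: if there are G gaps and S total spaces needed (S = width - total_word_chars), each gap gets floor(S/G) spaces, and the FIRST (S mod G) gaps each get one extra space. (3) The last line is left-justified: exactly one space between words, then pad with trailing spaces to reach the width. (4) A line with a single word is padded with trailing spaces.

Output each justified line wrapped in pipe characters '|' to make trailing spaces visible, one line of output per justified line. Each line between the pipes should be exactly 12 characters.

Answer: |dust diamond|
|by   support|
|algorithm   |
|capture     |
|clean banana|
|bright   cat|
|magnetic   a|
|night  salty|
|algorithm   |
|line   plate|
|bright metal|
|grass       |

Derivation:
Line 1: ['dust', 'diamond'] (min_width=12, slack=0)
Line 2: ['by', 'support'] (min_width=10, slack=2)
Line 3: ['algorithm'] (min_width=9, slack=3)
Line 4: ['capture'] (min_width=7, slack=5)
Line 5: ['clean', 'banana'] (min_width=12, slack=0)
Line 6: ['bright', 'cat'] (min_width=10, slack=2)
Line 7: ['magnetic', 'a'] (min_width=10, slack=2)
Line 8: ['night', 'salty'] (min_width=11, slack=1)
Line 9: ['algorithm'] (min_width=9, slack=3)
Line 10: ['line', 'plate'] (min_width=10, slack=2)
Line 11: ['bright', 'metal'] (min_width=12, slack=0)
Line 12: ['grass'] (min_width=5, slack=7)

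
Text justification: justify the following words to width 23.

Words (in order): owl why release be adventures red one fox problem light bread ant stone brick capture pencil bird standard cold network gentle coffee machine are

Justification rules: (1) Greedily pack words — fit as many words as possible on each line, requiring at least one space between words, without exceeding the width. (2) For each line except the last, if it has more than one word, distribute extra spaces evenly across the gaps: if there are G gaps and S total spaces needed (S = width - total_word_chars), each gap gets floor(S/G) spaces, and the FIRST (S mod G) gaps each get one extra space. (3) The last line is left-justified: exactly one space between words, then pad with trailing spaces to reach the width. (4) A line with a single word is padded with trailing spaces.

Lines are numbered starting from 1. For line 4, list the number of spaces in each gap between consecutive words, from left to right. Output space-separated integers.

Answer: 3 3

Derivation:
Line 1: ['owl', 'why', 'release', 'be'] (min_width=18, slack=5)
Line 2: ['adventures', 'red', 'one', 'fox'] (min_width=22, slack=1)
Line 3: ['problem', 'light', 'bread', 'ant'] (min_width=23, slack=0)
Line 4: ['stone', 'brick', 'capture'] (min_width=19, slack=4)
Line 5: ['pencil', 'bird', 'standard'] (min_width=20, slack=3)
Line 6: ['cold', 'network', 'gentle'] (min_width=19, slack=4)
Line 7: ['coffee', 'machine', 'are'] (min_width=18, slack=5)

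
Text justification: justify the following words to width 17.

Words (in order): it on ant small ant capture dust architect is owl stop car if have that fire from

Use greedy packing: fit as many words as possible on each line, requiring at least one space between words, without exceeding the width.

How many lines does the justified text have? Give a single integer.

Answer: 5

Derivation:
Line 1: ['it', 'on', 'ant', 'small'] (min_width=15, slack=2)
Line 2: ['ant', 'capture', 'dust'] (min_width=16, slack=1)
Line 3: ['architect', 'is', 'owl'] (min_width=16, slack=1)
Line 4: ['stop', 'car', 'if', 'have'] (min_width=16, slack=1)
Line 5: ['that', 'fire', 'from'] (min_width=14, slack=3)
Total lines: 5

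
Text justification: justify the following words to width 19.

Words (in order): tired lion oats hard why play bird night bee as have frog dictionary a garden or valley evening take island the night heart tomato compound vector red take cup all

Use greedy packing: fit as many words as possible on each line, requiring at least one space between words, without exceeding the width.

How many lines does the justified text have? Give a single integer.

Answer: 10

Derivation:
Line 1: ['tired', 'lion', 'oats'] (min_width=15, slack=4)
Line 2: ['hard', 'why', 'play', 'bird'] (min_width=18, slack=1)
Line 3: ['night', 'bee', 'as', 'have'] (min_width=17, slack=2)
Line 4: ['frog', 'dictionary', 'a'] (min_width=17, slack=2)
Line 5: ['garden', 'or', 'valley'] (min_width=16, slack=3)
Line 6: ['evening', 'take', 'island'] (min_width=19, slack=0)
Line 7: ['the', 'night', 'heart'] (min_width=15, slack=4)
Line 8: ['tomato', 'compound'] (min_width=15, slack=4)
Line 9: ['vector', 'red', 'take', 'cup'] (min_width=19, slack=0)
Line 10: ['all'] (min_width=3, slack=16)
Total lines: 10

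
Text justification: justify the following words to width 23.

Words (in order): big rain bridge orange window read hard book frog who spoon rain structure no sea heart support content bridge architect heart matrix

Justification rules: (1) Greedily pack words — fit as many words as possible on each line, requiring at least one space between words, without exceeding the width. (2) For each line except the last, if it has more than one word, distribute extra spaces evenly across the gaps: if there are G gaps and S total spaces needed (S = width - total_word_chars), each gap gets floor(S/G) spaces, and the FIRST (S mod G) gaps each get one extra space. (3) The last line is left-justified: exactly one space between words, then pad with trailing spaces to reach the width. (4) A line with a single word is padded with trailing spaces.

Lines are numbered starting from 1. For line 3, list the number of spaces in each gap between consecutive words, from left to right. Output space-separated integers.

Answer: 3 2 2

Derivation:
Line 1: ['big', 'rain', 'bridge', 'orange'] (min_width=22, slack=1)
Line 2: ['window', 'read', 'hard', 'book'] (min_width=21, slack=2)
Line 3: ['frog', 'who', 'spoon', 'rain'] (min_width=19, slack=4)
Line 4: ['structure', 'no', 'sea', 'heart'] (min_width=22, slack=1)
Line 5: ['support', 'content', 'bridge'] (min_width=22, slack=1)
Line 6: ['architect', 'heart', 'matrix'] (min_width=22, slack=1)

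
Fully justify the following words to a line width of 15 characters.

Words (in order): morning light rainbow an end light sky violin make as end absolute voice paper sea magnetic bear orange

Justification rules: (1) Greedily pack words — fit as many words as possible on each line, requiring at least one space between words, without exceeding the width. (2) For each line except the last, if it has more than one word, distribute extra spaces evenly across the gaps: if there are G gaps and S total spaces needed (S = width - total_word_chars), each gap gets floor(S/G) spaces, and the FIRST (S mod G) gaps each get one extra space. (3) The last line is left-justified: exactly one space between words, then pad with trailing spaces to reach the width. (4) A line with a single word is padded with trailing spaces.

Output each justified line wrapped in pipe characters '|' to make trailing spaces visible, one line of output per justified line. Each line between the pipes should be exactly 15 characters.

Answer: |morning   light|
|rainbow  an end|
|light       sky|
|violin  make as|
|end    absolute|
|voice paper sea|
|magnetic   bear|
|orange         |

Derivation:
Line 1: ['morning', 'light'] (min_width=13, slack=2)
Line 2: ['rainbow', 'an', 'end'] (min_width=14, slack=1)
Line 3: ['light', 'sky'] (min_width=9, slack=6)
Line 4: ['violin', 'make', 'as'] (min_width=14, slack=1)
Line 5: ['end', 'absolute'] (min_width=12, slack=3)
Line 6: ['voice', 'paper', 'sea'] (min_width=15, slack=0)
Line 7: ['magnetic', 'bear'] (min_width=13, slack=2)
Line 8: ['orange'] (min_width=6, slack=9)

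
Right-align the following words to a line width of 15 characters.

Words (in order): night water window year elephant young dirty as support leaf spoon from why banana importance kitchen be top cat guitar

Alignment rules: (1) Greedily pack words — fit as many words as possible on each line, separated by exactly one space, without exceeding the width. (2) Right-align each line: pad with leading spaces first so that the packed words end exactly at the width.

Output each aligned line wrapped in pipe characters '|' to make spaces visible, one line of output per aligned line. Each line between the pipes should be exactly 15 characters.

Line 1: ['night', 'water'] (min_width=11, slack=4)
Line 2: ['window', 'year'] (min_width=11, slack=4)
Line 3: ['elephant', 'young'] (min_width=14, slack=1)
Line 4: ['dirty', 'as'] (min_width=8, slack=7)
Line 5: ['support', 'leaf'] (min_width=12, slack=3)
Line 6: ['spoon', 'from', 'why'] (min_width=14, slack=1)
Line 7: ['banana'] (min_width=6, slack=9)
Line 8: ['importance'] (min_width=10, slack=5)
Line 9: ['kitchen', 'be', 'top'] (min_width=14, slack=1)
Line 10: ['cat', 'guitar'] (min_width=10, slack=5)

Answer: |    night water|
|    window year|
| elephant young|
|       dirty as|
|   support leaf|
| spoon from why|
|         banana|
|     importance|
| kitchen be top|
|     cat guitar|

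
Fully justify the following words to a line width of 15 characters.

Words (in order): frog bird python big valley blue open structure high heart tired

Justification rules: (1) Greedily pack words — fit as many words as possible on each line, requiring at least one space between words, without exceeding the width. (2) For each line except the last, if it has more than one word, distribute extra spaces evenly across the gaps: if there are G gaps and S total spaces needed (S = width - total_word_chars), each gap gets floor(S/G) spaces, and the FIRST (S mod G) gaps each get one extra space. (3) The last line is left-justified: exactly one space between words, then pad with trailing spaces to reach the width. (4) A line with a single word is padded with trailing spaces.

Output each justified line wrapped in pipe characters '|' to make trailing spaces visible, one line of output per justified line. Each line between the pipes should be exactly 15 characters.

Answer: |frog       bird|
|python      big|
|valley     blue|
|open  structure|
|high      heart|
|tired          |

Derivation:
Line 1: ['frog', 'bird'] (min_width=9, slack=6)
Line 2: ['python', 'big'] (min_width=10, slack=5)
Line 3: ['valley', 'blue'] (min_width=11, slack=4)
Line 4: ['open', 'structure'] (min_width=14, slack=1)
Line 5: ['high', 'heart'] (min_width=10, slack=5)
Line 6: ['tired'] (min_width=5, slack=10)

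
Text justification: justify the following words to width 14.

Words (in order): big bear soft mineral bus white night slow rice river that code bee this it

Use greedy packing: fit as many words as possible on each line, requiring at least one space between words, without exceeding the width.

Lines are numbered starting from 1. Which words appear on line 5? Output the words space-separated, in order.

Line 1: ['big', 'bear', 'soft'] (min_width=13, slack=1)
Line 2: ['mineral', 'bus'] (min_width=11, slack=3)
Line 3: ['white', 'night'] (min_width=11, slack=3)
Line 4: ['slow', 'rice'] (min_width=9, slack=5)
Line 5: ['river', 'that'] (min_width=10, slack=4)
Line 6: ['code', 'bee', 'this'] (min_width=13, slack=1)
Line 7: ['it'] (min_width=2, slack=12)

Answer: river that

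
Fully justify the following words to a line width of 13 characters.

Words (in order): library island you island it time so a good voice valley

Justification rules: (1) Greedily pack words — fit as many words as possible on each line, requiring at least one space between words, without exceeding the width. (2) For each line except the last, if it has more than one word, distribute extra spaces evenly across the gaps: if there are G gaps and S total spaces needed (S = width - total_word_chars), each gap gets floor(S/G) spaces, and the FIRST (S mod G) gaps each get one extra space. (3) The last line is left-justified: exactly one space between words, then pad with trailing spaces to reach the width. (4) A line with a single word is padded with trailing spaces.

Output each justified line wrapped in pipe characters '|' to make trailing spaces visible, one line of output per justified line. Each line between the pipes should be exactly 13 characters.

Answer: |library      |
|island    you|
|island     it|
|time   so   a|
|good    voice|
|valley       |

Derivation:
Line 1: ['library'] (min_width=7, slack=6)
Line 2: ['island', 'you'] (min_width=10, slack=3)
Line 3: ['island', 'it'] (min_width=9, slack=4)
Line 4: ['time', 'so', 'a'] (min_width=9, slack=4)
Line 5: ['good', 'voice'] (min_width=10, slack=3)
Line 6: ['valley'] (min_width=6, slack=7)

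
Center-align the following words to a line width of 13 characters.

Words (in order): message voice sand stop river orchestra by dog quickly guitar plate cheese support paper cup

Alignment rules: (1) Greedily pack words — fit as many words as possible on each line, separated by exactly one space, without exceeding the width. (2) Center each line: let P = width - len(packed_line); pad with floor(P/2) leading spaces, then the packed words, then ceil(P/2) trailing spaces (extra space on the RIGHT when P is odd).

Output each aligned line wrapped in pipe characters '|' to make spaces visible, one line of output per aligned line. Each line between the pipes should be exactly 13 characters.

Line 1: ['message', 'voice'] (min_width=13, slack=0)
Line 2: ['sand', 'stop'] (min_width=9, slack=4)
Line 3: ['river'] (min_width=5, slack=8)
Line 4: ['orchestra', 'by'] (min_width=12, slack=1)
Line 5: ['dog', 'quickly'] (min_width=11, slack=2)
Line 6: ['guitar', 'plate'] (min_width=12, slack=1)
Line 7: ['cheese'] (min_width=6, slack=7)
Line 8: ['support', 'paper'] (min_width=13, slack=0)
Line 9: ['cup'] (min_width=3, slack=10)

Answer: |message voice|
|  sand stop  |
|    river    |
|orchestra by |
| dog quickly |
|guitar plate |
|   cheese    |
|support paper|
|     cup     |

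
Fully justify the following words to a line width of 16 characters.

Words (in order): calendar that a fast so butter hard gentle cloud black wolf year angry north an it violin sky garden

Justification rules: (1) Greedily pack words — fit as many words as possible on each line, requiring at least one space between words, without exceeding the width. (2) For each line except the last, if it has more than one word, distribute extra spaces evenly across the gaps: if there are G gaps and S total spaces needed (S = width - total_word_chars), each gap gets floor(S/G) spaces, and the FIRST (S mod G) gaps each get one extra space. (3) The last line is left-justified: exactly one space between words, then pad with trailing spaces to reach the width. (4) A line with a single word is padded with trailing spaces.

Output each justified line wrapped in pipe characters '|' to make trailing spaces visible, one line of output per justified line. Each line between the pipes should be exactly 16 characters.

Line 1: ['calendar', 'that', 'a'] (min_width=15, slack=1)
Line 2: ['fast', 'so', 'butter'] (min_width=14, slack=2)
Line 3: ['hard', 'gentle'] (min_width=11, slack=5)
Line 4: ['cloud', 'black', 'wolf'] (min_width=16, slack=0)
Line 5: ['year', 'angry', 'north'] (min_width=16, slack=0)
Line 6: ['an', 'it', 'violin', 'sky'] (min_width=16, slack=0)
Line 7: ['garden'] (min_width=6, slack=10)

Answer: |calendar  that a|
|fast  so  butter|
|hard      gentle|
|cloud black wolf|
|year angry north|
|an it violin sky|
|garden          |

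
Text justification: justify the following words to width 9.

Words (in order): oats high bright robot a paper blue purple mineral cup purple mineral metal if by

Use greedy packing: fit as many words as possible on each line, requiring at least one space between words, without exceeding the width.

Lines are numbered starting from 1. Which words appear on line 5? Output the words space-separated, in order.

Answer: blue

Derivation:
Line 1: ['oats', 'high'] (min_width=9, slack=0)
Line 2: ['bright'] (min_width=6, slack=3)
Line 3: ['robot', 'a'] (min_width=7, slack=2)
Line 4: ['paper'] (min_width=5, slack=4)
Line 5: ['blue'] (min_width=4, slack=5)
Line 6: ['purple'] (min_width=6, slack=3)
Line 7: ['mineral'] (min_width=7, slack=2)
Line 8: ['cup'] (min_width=3, slack=6)
Line 9: ['purple'] (min_width=6, slack=3)
Line 10: ['mineral'] (min_width=7, slack=2)
Line 11: ['metal', 'if'] (min_width=8, slack=1)
Line 12: ['by'] (min_width=2, slack=7)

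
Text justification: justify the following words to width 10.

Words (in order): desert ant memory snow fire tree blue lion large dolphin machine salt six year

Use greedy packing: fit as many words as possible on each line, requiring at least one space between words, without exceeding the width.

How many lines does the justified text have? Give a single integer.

Answer: 9

Derivation:
Line 1: ['desert', 'ant'] (min_width=10, slack=0)
Line 2: ['memory'] (min_width=6, slack=4)
Line 3: ['snow', 'fire'] (min_width=9, slack=1)
Line 4: ['tree', 'blue'] (min_width=9, slack=1)
Line 5: ['lion', 'large'] (min_width=10, slack=0)
Line 6: ['dolphin'] (min_width=7, slack=3)
Line 7: ['machine'] (min_width=7, slack=3)
Line 8: ['salt', 'six'] (min_width=8, slack=2)
Line 9: ['year'] (min_width=4, slack=6)
Total lines: 9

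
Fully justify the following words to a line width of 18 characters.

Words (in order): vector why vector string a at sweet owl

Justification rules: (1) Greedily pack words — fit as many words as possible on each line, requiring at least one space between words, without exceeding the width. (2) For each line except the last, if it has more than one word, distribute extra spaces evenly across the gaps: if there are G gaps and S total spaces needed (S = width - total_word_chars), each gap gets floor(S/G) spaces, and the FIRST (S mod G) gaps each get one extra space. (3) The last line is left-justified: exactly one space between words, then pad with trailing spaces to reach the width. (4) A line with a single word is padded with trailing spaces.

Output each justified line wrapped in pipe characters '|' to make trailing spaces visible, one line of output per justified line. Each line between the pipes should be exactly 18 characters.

Answer: |vector  why vector|
|string  a at sweet|
|owl               |

Derivation:
Line 1: ['vector', 'why', 'vector'] (min_width=17, slack=1)
Line 2: ['string', 'a', 'at', 'sweet'] (min_width=17, slack=1)
Line 3: ['owl'] (min_width=3, slack=15)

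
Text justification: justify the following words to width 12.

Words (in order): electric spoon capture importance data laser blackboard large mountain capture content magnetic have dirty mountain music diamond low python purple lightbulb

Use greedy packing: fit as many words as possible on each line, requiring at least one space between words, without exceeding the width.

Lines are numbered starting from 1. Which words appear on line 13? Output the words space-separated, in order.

Line 1: ['electric'] (min_width=8, slack=4)
Line 2: ['spoon'] (min_width=5, slack=7)
Line 3: ['capture'] (min_width=7, slack=5)
Line 4: ['importance'] (min_width=10, slack=2)
Line 5: ['data', 'laser'] (min_width=10, slack=2)
Line 6: ['blackboard'] (min_width=10, slack=2)
Line 7: ['large'] (min_width=5, slack=7)
Line 8: ['mountain'] (min_width=8, slack=4)
Line 9: ['capture'] (min_width=7, slack=5)
Line 10: ['content'] (min_width=7, slack=5)
Line 11: ['magnetic'] (min_width=8, slack=4)
Line 12: ['have', 'dirty'] (min_width=10, slack=2)
Line 13: ['mountain'] (min_width=8, slack=4)
Line 14: ['music'] (min_width=5, slack=7)
Line 15: ['diamond', 'low'] (min_width=11, slack=1)
Line 16: ['python'] (min_width=6, slack=6)
Line 17: ['purple'] (min_width=6, slack=6)
Line 18: ['lightbulb'] (min_width=9, slack=3)

Answer: mountain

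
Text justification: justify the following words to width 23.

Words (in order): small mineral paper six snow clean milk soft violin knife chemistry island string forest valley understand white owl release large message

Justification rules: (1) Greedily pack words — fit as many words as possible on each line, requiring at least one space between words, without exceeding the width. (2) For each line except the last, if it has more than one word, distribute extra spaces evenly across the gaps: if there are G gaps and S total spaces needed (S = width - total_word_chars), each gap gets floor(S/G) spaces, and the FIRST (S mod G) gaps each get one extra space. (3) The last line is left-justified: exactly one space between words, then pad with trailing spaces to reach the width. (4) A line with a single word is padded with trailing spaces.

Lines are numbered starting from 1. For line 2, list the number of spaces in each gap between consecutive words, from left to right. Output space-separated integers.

Answer: 2 2 2

Derivation:
Line 1: ['small', 'mineral', 'paper', 'six'] (min_width=23, slack=0)
Line 2: ['snow', 'clean', 'milk', 'soft'] (min_width=20, slack=3)
Line 3: ['violin', 'knife', 'chemistry'] (min_width=22, slack=1)
Line 4: ['island', 'string', 'forest'] (min_width=20, slack=3)
Line 5: ['valley', 'understand', 'white'] (min_width=23, slack=0)
Line 6: ['owl', 'release', 'large'] (min_width=17, slack=6)
Line 7: ['message'] (min_width=7, slack=16)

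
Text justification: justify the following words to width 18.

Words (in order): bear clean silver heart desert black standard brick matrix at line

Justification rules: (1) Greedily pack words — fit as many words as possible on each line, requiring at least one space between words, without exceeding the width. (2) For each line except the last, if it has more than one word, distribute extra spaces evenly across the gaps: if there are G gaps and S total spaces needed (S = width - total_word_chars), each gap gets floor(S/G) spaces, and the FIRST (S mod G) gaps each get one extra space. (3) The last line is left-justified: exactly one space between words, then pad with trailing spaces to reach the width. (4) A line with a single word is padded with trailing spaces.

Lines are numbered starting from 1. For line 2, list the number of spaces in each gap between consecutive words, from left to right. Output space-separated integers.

Line 1: ['bear', 'clean', 'silver'] (min_width=17, slack=1)
Line 2: ['heart', 'desert', 'black'] (min_width=18, slack=0)
Line 3: ['standard', 'brick'] (min_width=14, slack=4)
Line 4: ['matrix', 'at', 'line'] (min_width=14, slack=4)

Answer: 1 1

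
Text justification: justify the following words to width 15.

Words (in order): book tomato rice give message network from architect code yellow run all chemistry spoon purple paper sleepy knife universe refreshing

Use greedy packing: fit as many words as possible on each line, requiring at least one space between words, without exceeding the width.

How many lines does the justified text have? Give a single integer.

Line 1: ['book', 'tomato'] (min_width=11, slack=4)
Line 2: ['rice', 'give'] (min_width=9, slack=6)
Line 3: ['message', 'network'] (min_width=15, slack=0)
Line 4: ['from', 'architect'] (min_width=14, slack=1)
Line 5: ['code', 'yellow', 'run'] (min_width=15, slack=0)
Line 6: ['all', 'chemistry'] (min_width=13, slack=2)
Line 7: ['spoon', 'purple'] (min_width=12, slack=3)
Line 8: ['paper', 'sleepy'] (min_width=12, slack=3)
Line 9: ['knife', 'universe'] (min_width=14, slack=1)
Line 10: ['refreshing'] (min_width=10, slack=5)
Total lines: 10

Answer: 10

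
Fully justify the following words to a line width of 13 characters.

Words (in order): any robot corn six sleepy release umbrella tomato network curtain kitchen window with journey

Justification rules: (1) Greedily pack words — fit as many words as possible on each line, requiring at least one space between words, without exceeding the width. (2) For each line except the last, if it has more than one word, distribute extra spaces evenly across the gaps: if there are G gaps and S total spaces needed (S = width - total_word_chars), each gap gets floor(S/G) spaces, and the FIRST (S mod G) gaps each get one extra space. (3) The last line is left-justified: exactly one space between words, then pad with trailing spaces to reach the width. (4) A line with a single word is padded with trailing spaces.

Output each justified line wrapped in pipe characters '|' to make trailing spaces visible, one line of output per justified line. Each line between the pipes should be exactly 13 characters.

Answer: |any     robot|
|corn      six|
|sleepy       |
|release      |
|umbrella     |
|tomato       |
|network      |
|curtain      |
|kitchen      |
|window   with|
|journey      |

Derivation:
Line 1: ['any', 'robot'] (min_width=9, slack=4)
Line 2: ['corn', 'six'] (min_width=8, slack=5)
Line 3: ['sleepy'] (min_width=6, slack=7)
Line 4: ['release'] (min_width=7, slack=6)
Line 5: ['umbrella'] (min_width=8, slack=5)
Line 6: ['tomato'] (min_width=6, slack=7)
Line 7: ['network'] (min_width=7, slack=6)
Line 8: ['curtain'] (min_width=7, slack=6)
Line 9: ['kitchen'] (min_width=7, slack=6)
Line 10: ['window', 'with'] (min_width=11, slack=2)
Line 11: ['journey'] (min_width=7, slack=6)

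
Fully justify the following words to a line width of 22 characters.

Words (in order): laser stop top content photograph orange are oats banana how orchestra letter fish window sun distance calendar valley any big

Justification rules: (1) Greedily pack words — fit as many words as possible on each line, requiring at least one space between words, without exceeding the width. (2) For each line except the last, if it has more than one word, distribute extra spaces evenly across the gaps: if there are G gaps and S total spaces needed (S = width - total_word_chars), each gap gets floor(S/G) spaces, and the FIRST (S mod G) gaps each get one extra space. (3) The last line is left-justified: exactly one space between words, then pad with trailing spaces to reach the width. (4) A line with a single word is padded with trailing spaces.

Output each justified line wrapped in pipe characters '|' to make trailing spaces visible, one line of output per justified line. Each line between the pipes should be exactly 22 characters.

Answer: |laser stop top content|
|photograph  orange are|
|oats     banana    how|
|orchestra  letter fish|
|window   sun  distance|
|calendar   valley  any|
|big                   |

Derivation:
Line 1: ['laser', 'stop', 'top', 'content'] (min_width=22, slack=0)
Line 2: ['photograph', 'orange', 'are'] (min_width=21, slack=1)
Line 3: ['oats', 'banana', 'how'] (min_width=15, slack=7)
Line 4: ['orchestra', 'letter', 'fish'] (min_width=21, slack=1)
Line 5: ['window', 'sun', 'distance'] (min_width=19, slack=3)
Line 6: ['calendar', 'valley', 'any'] (min_width=19, slack=3)
Line 7: ['big'] (min_width=3, slack=19)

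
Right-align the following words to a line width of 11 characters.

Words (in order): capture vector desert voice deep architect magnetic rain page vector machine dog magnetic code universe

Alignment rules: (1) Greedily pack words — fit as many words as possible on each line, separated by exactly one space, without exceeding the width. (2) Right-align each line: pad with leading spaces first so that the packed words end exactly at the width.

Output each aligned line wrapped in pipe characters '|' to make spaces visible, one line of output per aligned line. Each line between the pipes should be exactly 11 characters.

Line 1: ['capture'] (min_width=7, slack=4)
Line 2: ['vector'] (min_width=6, slack=5)
Line 3: ['desert'] (min_width=6, slack=5)
Line 4: ['voice', 'deep'] (min_width=10, slack=1)
Line 5: ['architect'] (min_width=9, slack=2)
Line 6: ['magnetic'] (min_width=8, slack=3)
Line 7: ['rain', 'page'] (min_width=9, slack=2)
Line 8: ['vector'] (min_width=6, slack=5)
Line 9: ['machine', 'dog'] (min_width=11, slack=0)
Line 10: ['magnetic'] (min_width=8, slack=3)
Line 11: ['code'] (min_width=4, slack=7)
Line 12: ['universe'] (min_width=8, slack=3)

Answer: |    capture|
|     vector|
|     desert|
| voice deep|
|  architect|
|   magnetic|
|  rain page|
|     vector|
|machine dog|
|   magnetic|
|       code|
|   universe|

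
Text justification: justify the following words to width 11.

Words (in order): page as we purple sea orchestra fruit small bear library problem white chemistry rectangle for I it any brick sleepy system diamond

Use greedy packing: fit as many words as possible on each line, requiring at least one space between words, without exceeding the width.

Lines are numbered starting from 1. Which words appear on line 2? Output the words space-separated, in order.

Line 1: ['page', 'as', 'we'] (min_width=10, slack=1)
Line 2: ['purple', 'sea'] (min_width=10, slack=1)
Line 3: ['orchestra'] (min_width=9, slack=2)
Line 4: ['fruit', 'small'] (min_width=11, slack=0)
Line 5: ['bear'] (min_width=4, slack=7)
Line 6: ['library'] (min_width=7, slack=4)
Line 7: ['problem'] (min_width=7, slack=4)
Line 8: ['white'] (min_width=5, slack=6)
Line 9: ['chemistry'] (min_width=9, slack=2)
Line 10: ['rectangle'] (min_width=9, slack=2)
Line 11: ['for', 'I', 'it'] (min_width=8, slack=3)
Line 12: ['any', 'brick'] (min_width=9, slack=2)
Line 13: ['sleepy'] (min_width=6, slack=5)
Line 14: ['system'] (min_width=6, slack=5)
Line 15: ['diamond'] (min_width=7, slack=4)

Answer: purple sea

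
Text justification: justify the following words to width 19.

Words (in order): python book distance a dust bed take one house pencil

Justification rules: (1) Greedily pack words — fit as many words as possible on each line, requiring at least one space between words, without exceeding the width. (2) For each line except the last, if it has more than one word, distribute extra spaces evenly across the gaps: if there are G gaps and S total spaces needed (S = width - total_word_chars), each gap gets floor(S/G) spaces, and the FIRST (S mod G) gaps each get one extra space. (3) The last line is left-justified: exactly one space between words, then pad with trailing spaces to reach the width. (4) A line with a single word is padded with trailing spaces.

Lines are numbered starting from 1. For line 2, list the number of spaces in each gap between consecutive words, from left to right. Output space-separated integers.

Line 1: ['python', 'book'] (min_width=11, slack=8)
Line 2: ['distance', 'a', 'dust', 'bed'] (min_width=19, slack=0)
Line 3: ['take', 'one', 'house'] (min_width=14, slack=5)
Line 4: ['pencil'] (min_width=6, slack=13)

Answer: 1 1 1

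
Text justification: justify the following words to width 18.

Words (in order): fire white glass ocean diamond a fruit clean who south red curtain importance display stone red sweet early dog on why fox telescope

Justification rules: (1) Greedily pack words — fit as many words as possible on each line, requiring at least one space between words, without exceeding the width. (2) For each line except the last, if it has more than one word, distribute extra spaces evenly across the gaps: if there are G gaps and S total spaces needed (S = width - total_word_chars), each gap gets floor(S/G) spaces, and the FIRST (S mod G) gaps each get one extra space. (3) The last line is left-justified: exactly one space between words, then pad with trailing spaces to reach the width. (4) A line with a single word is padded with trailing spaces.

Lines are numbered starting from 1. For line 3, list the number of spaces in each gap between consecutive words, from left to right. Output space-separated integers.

Line 1: ['fire', 'white', 'glass'] (min_width=16, slack=2)
Line 2: ['ocean', 'diamond', 'a'] (min_width=15, slack=3)
Line 3: ['fruit', 'clean', 'who'] (min_width=15, slack=3)
Line 4: ['south', 'red', 'curtain'] (min_width=17, slack=1)
Line 5: ['importance', 'display'] (min_width=18, slack=0)
Line 6: ['stone', 'red', 'sweet'] (min_width=15, slack=3)
Line 7: ['early', 'dog', 'on', 'why'] (min_width=16, slack=2)
Line 8: ['fox', 'telescope'] (min_width=13, slack=5)

Answer: 3 2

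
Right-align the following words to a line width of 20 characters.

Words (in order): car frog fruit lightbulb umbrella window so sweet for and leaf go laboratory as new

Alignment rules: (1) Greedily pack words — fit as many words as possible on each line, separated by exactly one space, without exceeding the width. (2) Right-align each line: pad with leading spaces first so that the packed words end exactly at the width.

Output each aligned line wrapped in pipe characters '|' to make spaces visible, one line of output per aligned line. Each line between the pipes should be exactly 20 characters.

Answer: |      car frog fruit|
|  lightbulb umbrella|
| window so sweet for|
|         and leaf go|
|   laboratory as new|

Derivation:
Line 1: ['car', 'frog', 'fruit'] (min_width=14, slack=6)
Line 2: ['lightbulb', 'umbrella'] (min_width=18, slack=2)
Line 3: ['window', 'so', 'sweet', 'for'] (min_width=19, slack=1)
Line 4: ['and', 'leaf', 'go'] (min_width=11, slack=9)
Line 5: ['laboratory', 'as', 'new'] (min_width=17, slack=3)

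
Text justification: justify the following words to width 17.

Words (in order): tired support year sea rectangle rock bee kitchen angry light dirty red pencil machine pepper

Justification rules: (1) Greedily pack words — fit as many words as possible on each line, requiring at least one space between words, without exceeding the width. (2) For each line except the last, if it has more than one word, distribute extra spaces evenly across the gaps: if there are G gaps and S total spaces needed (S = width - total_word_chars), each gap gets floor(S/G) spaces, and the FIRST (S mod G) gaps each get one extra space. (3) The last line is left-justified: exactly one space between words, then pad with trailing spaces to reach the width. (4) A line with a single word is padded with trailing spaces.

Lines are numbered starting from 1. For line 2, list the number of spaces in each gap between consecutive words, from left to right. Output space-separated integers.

Line 1: ['tired', 'support'] (min_width=13, slack=4)
Line 2: ['year', 'sea'] (min_width=8, slack=9)
Line 3: ['rectangle', 'rock'] (min_width=14, slack=3)
Line 4: ['bee', 'kitchen', 'angry'] (min_width=17, slack=0)
Line 5: ['light', 'dirty', 'red'] (min_width=15, slack=2)
Line 6: ['pencil', 'machine'] (min_width=14, slack=3)
Line 7: ['pepper'] (min_width=6, slack=11)

Answer: 10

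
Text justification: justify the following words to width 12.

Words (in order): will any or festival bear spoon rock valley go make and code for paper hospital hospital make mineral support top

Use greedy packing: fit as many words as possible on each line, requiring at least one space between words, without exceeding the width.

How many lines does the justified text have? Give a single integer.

Line 1: ['will', 'any', 'or'] (min_width=11, slack=1)
Line 2: ['festival'] (min_width=8, slack=4)
Line 3: ['bear', 'spoon'] (min_width=10, slack=2)
Line 4: ['rock', 'valley'] (min_width=11, slack=1)
Line 5: ['go', 'make', 'and'] (min_width=11, slack=1)
Line 6: ['code', 'for'] (min_width=8, slack=4)
Line 7: ['paper'] (min_width=5, slack=7)
Line 8: ['hospital'] (min_width=8, slack=4)
Line 9: ['hospital'] (min_width=8, slack=4)
Line 10: ['make', 'mineral'] (min_width=12, slack=0)
Line 11: ['support', 'top'] (min_width=11, slack=1)
Total lines: 11

Answer: 11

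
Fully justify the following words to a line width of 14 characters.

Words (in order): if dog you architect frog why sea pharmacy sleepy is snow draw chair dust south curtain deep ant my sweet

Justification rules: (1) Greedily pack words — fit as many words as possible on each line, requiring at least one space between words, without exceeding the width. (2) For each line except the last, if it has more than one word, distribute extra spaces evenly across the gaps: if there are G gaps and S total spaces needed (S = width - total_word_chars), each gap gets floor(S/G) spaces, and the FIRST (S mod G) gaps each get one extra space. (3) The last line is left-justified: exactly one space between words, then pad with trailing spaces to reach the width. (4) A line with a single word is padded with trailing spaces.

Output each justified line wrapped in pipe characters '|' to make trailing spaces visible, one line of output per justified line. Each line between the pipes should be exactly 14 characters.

Answer: |if   dog   you|
|architect frog|
|why        sea|
|pharmacy      |
|sleepy is snow|
|draw     chair|
|dust     south|
|curtain   deep|
|ant my sweet  |

Derivation:
Line 1: ['if', 'dog', 'you'] (min_width=10, slack=4)
Line 2: ['architect', 'frog'] (min_width=14, slack=0)
Line 3: ['why', 'sea'] (min_width=7, slack=7)
Line 4: ['pharmacy'] (min_width=8, slack=6)
Line 5: ['sleepy', 'is', 'snow'] (min_width=14, slack=0)
Line 6: ['draw', 'chair'] (min_width=10, slack=4)
Line 7: ['dust', 'south'] (min_width=10, slack=4)
Line 8: ['curtain', 'deep'] (min_width=12, slack=2)
Line 9: ['ant', 'my', 'sweet'] (min_width=12, slack=2)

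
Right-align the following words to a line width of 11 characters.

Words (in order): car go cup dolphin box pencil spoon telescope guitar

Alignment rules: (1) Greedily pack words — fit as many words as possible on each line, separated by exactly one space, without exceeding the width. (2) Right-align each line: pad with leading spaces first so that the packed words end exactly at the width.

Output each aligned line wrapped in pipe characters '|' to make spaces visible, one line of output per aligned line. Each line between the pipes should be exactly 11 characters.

Answer: | car go cup|
|dolphin box|
|     pencil|
|      spoon|
|  telescope|
|     guitar|

Derivation:
Line 1: ['car', 'go', 'cup'] (min_width=10, slack=1)
Line 2: ['dolphin', 'box'] (min_width=11, slack=0)
Line 3: ['pencil'] (min_width=6, slack=5)
Line 4: ['spoon'] (min_width=5, slack=6)
Line 5: ['telescope'] (min_width=9, slack=2)
Line 6: ['guitar'] (min_width=6, slack=5)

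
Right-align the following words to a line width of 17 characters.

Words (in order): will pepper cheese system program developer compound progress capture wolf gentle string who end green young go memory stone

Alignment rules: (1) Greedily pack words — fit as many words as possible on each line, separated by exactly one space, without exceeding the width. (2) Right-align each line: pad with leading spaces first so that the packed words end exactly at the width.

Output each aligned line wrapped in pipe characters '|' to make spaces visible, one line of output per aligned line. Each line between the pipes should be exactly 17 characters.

Answer: |      will pepper|
|    cheese system|
|program developer|
|compound progress|
|     capture wolf|
|gentle string who|
|  end green young|
|  go memory stone|

Derivation:
Line 1: ['will', 'pepper'] (min_width=11, slack=6)
Line 2: ['cheese', 'system'] (min_width=13, slack=4)
Line 3: ['program', 'developer'] (min_width=17, slack=0)
Line 4: ['compound', 'progress'] (min_width=17, slack=0)
Line 5: ['capture', 'wolf'] (min_width=12, slack=5)
Line 6: ['gentle', 'string', 'who'] (min_width=17, slack=0)
Line 7: ['end', 'green', 'young'] (min_width=15, slack=2)
Line 8: ['go', 'memory', 'stone'] (min_width=15, slack=2)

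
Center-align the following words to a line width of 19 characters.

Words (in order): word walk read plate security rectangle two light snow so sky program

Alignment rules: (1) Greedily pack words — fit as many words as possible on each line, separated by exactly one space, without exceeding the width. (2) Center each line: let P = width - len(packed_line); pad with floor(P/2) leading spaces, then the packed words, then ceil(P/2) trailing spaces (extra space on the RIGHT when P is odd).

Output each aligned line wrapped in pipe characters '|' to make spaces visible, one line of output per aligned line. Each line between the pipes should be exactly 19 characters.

Line 1: ['word', 'walk', 'read'] (min_width=14, slack=5)
Line 2: ['plate', 'security'] (min_width=14, slack=5)
Line 3: ['rectangle', 'two', 'light'] (min_width=19, slack=0)
Line 4: ['snow', 'so', 'sky', 'program'] (min_width=19, slack=0)

Answer: |  word walk read   |
|  plate security   |
|rectangle two light|
|snow so sky program|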